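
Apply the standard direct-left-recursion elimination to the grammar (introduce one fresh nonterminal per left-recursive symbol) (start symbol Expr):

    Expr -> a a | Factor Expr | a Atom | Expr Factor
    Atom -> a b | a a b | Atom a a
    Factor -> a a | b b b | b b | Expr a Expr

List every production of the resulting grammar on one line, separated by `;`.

Expr -> a a Expr1 | Factor Expr Expr1 | a Atom Expr1; Atom -> a b Atom1 | a a b Atom1; Factor -> a a | b b b | b b | Expr a Expr; Expr1 -> Factor Expr1 | epsilon; Atom1 -> a a Atom1 | epsilon

Directly left-recursive nonterminals: Expr, Atom.
For Expr: α = {Factor}, β = {a a, Factor Expr, a Atom}. Rewrite as Expr → β Expr1 and Expr1 → α Expr1 | ε.
For Atom: α = {a a}, β = {a b, a a b}. Rewrite as Atom → β Atom1 and Atom1 → α Atom1 | ε.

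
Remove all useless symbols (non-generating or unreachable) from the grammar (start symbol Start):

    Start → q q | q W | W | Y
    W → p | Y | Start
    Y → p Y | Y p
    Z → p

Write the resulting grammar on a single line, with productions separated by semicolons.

Start → q q | q W | W; W → p | Start

Generating nonterminals: {Start, W, Z}.
Reachable from Start after that: {Start, W}.
Removed useless symbols: {Y, Z} and every production mentioning them.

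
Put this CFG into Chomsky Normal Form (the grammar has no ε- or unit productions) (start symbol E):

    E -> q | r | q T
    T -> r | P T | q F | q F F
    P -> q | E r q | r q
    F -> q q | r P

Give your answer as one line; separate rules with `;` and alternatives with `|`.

Introduce a nonterminal for each terminal appearing in a rule of length ≥ 2: X1 → q, X2 → r.
Binarize each right-hand side of length ≥ 3 by chaining fresh nonterminals (Y1, Y2, …): affected rules were T → X1 F F; P → E X2 X1.

E -> q | r | X1 T; T -> r | P T | X1 F | X1 Y1; P -> q | E Y2 | X2 X1; F -> X1 X1 | X2 P; X1 -> q; X2 -> r; Y1 -> F F; Y2 -> X2 X1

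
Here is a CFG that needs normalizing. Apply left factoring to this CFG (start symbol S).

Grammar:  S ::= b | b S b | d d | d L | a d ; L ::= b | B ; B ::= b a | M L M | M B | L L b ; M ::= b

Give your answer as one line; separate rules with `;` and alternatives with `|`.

S ::= a d | b S' | d S''; L ::= b | B; B ::= b a | L L b | M B'; M ::= b; S' ::= ε | S b; S'' ::= d | L; B' ::= L M | B

S has alternatives sharing prefix 'b': factor to S → b S' with S' → ε | S b.
S has alternatives sharing prefix 'd': factor to S → d S'' with S'' → d | L.
B has alternatives sharing prefix 'M': factor to B → M B' with B' → L M | B.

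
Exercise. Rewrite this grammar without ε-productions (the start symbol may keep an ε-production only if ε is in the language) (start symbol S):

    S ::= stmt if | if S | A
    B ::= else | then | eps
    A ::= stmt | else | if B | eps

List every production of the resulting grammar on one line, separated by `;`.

S ::= stmt if | if S | if | A | ε; B ::= else | then; A ::= stmt | else | if B | if

Nullable nonterminals: {A, B, S}.
ε ∈ L(G) since S is nullable, so keep S → ε.
Add the nullable-subset variants: S → if S gives if S | if. A → if B gives if B | if.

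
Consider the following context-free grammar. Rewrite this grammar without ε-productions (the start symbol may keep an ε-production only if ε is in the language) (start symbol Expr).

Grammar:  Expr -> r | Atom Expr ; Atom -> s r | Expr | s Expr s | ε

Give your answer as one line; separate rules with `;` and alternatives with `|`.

Expr -> r | Atom Expr; Atom -> s r | Expr | s Expr s

The nullable symbols are {Atom}.
ε ∉ L(G), so no ε-production is kept.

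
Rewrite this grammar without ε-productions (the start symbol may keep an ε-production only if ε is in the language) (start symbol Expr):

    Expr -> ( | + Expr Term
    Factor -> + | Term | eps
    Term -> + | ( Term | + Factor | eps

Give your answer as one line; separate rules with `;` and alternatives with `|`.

Nullable nonterminals: {Factor, Term}.
ε ∉ L(G), so no ε-production is kept.
Expand every rule over subsets of its nullable positions: Expr → + Expr Term gives + Expr Term | + Expr. Term → ( Term gives ( Term | (.

Expr -> ( | + Expr Term | + Expr; Factor -> + | Term; Term -> + | ( Term | ( | + Factor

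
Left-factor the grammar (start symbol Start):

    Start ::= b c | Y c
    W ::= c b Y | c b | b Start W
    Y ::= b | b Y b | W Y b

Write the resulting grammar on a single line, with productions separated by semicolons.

Start ::= b c | Y c; W ::= b Start W | c b W1; Y ::= W Y b | b Y1; W1 ::= Y | ε; Y1 ::= ε | Y b

W has alternatives sharing prefix 'c b': factor to W → c b W1 with W1 → Y | ε.
Y has alternatives sharing prefix 'b': factor to Y → b Y1 with Y1 → ε | Y b.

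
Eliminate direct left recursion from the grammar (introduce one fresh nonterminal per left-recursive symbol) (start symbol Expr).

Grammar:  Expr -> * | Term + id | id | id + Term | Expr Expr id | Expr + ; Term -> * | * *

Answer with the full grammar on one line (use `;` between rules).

Left recursion appears on Expr.
For Expr: α = {Expr id, +}, β = {*, Term + id, id, id + Term}. Rewrite as Expr → β Expr1 and Expr1 → α Expr1 | ε.

Expr -> * Expr1 | Term + id Expr1 | id Expr1 | id + Term Expr1; Term -> * | * *; Expr1 -> Expr id Expr1 | + Expr1 | ε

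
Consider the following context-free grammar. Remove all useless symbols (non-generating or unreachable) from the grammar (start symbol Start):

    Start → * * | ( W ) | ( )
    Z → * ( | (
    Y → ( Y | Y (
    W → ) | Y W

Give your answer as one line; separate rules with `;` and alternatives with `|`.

Generating nonterminals: {Start, W, Z}.
Reachable from Start after that: {Start, W}.
Removed useless symbols: {Y, Z} and every production mentioning them.

Start → * * | ( W ) | ( ); W → )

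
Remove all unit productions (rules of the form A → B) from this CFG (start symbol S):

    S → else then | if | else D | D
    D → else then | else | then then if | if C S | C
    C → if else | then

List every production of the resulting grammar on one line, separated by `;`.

S → else then | else | then then if | if C S | if else | then | if | else D; D → if else | then | else then | else | then then if | if C S; C → if else | then

Unit pairs: D ⇒* {C}; S ⇒* {C, D}.
For each unit pair (A, B), copy every non-unit production of B to A, then drop all unit productions.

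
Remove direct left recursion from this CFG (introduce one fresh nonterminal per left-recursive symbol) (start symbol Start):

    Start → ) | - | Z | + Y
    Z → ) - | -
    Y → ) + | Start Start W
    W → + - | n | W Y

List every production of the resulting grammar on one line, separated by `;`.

Left recursion appears on W.
For W: α = {Y}, β = {+ -, n}. Rewrite as W → β W1 and W1 → α W1 | ε.

Start → ) | - | Z | + Y; Z → ) - | -; Y → ) + | Start Start W; W → + - W1 | n W1; W1 → Y W1 | eps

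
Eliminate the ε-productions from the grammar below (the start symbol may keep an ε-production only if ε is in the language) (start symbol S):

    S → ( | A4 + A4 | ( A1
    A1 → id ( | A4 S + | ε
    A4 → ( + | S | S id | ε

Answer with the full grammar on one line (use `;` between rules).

S → ( | A4 + A4 | A4 + | + A4 | + | ( A1; A1 → id ( | A4 S + | S +; A4 → ( + | S | S id

Nullable set = {A1, A4}.
ε ∉ L(G), so no ε-production is kept.
Add the nullable-subset variants: S → A4 + A4 gives A4 + A4 | A4 + | + A4 | +. A1 → A4 S + gives A4 S + | S +.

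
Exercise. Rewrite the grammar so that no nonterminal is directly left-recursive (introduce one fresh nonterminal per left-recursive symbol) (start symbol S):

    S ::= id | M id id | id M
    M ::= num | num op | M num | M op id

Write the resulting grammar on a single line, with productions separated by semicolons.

S ::= id | M id id | id M; M ::= num M' | num op M'; M' ::= num M' | op id M' | ε

Left recursion appears on M.
For M: α = {num, op id}, β = {num, num op}. Rewrite as M → β M' and M' → α M' | ε.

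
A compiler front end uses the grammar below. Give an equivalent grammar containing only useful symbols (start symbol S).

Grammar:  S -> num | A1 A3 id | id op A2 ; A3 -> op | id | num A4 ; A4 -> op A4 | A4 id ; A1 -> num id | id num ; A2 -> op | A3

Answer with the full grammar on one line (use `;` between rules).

S -> num | A1 A3 id | id op A2; A3 -> op | id; A1 -> num id | id num; A2 -> op | A3

Generating nonterminals: {A1, A2, A3, S}.
Reachable from S after that: {A1, A2, A3, S}.
Removed useless symbols: {A4} and every production mentioning them.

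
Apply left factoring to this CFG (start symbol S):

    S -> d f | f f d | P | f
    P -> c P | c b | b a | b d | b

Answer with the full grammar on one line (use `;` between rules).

S has alternatives sharing prefix 'f': factor to S → f S' with S' → f d | ε.
P has alternatives sharing prefix 'b': factor to P → b P' with P' → a | d | ε.
P has alternatives sharing prefix 'c': factor to P → c P'' with P'' → P | b.

S -> d f | P | f S'; P -> b P' | c P''; S' -> f d | eps; P' -> a | d | eps; P'' -> P | b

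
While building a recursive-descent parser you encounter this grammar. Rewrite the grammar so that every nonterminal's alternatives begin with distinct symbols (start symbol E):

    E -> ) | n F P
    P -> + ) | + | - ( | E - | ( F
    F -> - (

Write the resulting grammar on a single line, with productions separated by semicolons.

E -> ) | n F P; P -> - ( | E - | ( F | + P'; F -> - (; P' -> ) | ε

P has alternatives sharing prefix '+': factor to P → + P' with P' → ) | ε.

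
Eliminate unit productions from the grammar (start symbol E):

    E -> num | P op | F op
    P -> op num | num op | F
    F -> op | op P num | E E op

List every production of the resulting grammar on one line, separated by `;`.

E -> num | P op | F op; P -> op | op P num | E E op | op num | num op; F -> op | op P num | E E op

Unit pairs: P ⇒* {F}.
For each unit pair (A, B), copy every non-unit production of B to A, then drop all unit productions.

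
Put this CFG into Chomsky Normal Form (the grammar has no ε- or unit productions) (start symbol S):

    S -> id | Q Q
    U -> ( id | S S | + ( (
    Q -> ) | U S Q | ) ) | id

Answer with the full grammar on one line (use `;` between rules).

Introduce a nonterminal for each terminal appearing in a rule of length ≥ 2: X1 → (, X2 → id, X3 → +, X4 → ).
Binarize each right-hand side of length ≥ 3 by chaining fresh nonterminals (Y1, Y2, …): affected rules were U → X3 X1 X1; Q → U S Q.

S -> id | Q Q; U -> X1 X2 | S S | X3 Y1; Q -> ) | U Y2 | X4 X4 | id; X1 -> (; X2 -> id; X3 -> +; X4 -> ); Y1 -> X1 X1; Y2 -> S Q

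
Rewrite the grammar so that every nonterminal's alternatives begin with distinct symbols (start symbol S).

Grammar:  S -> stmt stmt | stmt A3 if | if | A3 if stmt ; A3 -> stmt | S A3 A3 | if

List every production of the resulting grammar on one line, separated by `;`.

S has alternatives sharing prefix 'stmt': factor to S → stmt S' with S' → stmt | A3 if.

S -> if | A3 if stmt | stmt S'; A3 -> stmt | S A3 A3 | if; S' -> stmt | A3 if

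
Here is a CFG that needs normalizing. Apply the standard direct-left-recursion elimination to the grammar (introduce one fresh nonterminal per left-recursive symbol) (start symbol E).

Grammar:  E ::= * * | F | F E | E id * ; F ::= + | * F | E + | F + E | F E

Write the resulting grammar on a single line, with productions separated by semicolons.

E ::= * * E' | F E' | F E E'; F ::= + F' | * F F' | E + F'; E' ::= id * E' | ε; F' ::= + E F' | E F' | ε

Left recursion appears on E, F.
For E: α = {id *}, β = {* *, F, F E}. Rewrite as E → β E' and E' → α E' | ε.
For F: α = {+ E, E}, β = {+, * F, E +}. Rewrite as F → β F' and F' → α F' | ε.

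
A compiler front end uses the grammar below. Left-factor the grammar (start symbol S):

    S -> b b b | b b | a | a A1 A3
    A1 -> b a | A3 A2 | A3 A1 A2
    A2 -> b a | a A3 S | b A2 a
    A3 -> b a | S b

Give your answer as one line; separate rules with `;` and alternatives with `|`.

S -> b b S' | a S''; A1 -> b a | A3 A1'; A2 -> a A3 S | b A2'; A3 -> b a | S b; S' -> b | ε; S'' -> ε | A1 A3; A1' -> A2 | A1 A2; A2' -> a | A2 a

S has alternatives sharing prefix 'b b': factor to S → b b S' with S' → b | ε.
S has alternatives sharing prefix 'a': factor to S → a S'' with S'' → ε | A1 A3.
A1 has alternatives sharing prefix 'A3': factor to A1 → A3 A1' with A1' → A2 | A1 A2.
A2 has alternatives sharing prefix 'b': factor to A2 → b A2' with A2' → a | A2 a.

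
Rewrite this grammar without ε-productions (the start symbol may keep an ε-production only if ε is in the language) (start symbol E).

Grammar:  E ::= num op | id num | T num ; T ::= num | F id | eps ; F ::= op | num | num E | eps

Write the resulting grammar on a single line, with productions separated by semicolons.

Nullable set = {F, T}.
ε ∉ L(G), so no ε-production is kept.
Expand every rule over subsets of its nullable positions: E → T num gives T num | num. T → F id gives F id | id.

E ::= num op | id num | T num | num; T ::= num | F id | id; F ::= op | num | num E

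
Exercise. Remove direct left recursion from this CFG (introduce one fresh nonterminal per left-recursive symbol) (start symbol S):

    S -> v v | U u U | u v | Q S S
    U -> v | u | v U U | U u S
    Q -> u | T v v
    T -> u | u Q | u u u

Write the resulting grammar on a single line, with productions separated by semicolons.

U is directly left-recursive.
For U: α = {u S}, β = {v, u, v U U}. Rewrite as U → β U' and U' → α U' | ε.

S -> v v | U u U | u v | Q S S; U -> v U' | u U' | v U U U'; Q -> u | T v v; T -> u | u Q | u u u; U' -> u S U' | ε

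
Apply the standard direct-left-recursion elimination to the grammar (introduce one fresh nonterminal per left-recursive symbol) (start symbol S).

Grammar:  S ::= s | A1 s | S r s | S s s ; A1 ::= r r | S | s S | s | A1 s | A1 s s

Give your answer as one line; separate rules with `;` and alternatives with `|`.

S ::= s S' | A1 s S'; A1 ::= r r A1' | S A1' | s S A1' | s A1'; S' ::= r s S' | s s S' | ε; A1' ::= s A1' | s s A1' | ε

Left recursion appears on S, A1.
For S: α = {r s, s s}, β = {s, A1 s}. Rewrite as S → β S' and S' → α S' | ε.
For A1: α = {s, s s}, β = {r r, S, s S, s}. Rewrite as A1 → β A1' and A1' → α A1' | ε.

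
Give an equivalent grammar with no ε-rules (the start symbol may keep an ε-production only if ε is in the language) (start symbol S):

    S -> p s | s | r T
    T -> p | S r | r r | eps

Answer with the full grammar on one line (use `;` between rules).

Nullable set = {T}.
ε ∉ L(G), so no ε-production is kept.
Expand every rule over subsets of its nullable positions: S → r T gives r T | r.

S -> p s | s | r T | r; T -> p | S r | r r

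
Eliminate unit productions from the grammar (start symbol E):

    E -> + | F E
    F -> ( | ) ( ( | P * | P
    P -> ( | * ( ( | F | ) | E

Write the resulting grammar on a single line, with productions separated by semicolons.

E -> + | F E; F -> + | F E | ( | ) ( ( | P * | * ( ( | ); P -> + | F E | ( | ) ( ( | P * | * ( ( | )

Unit pairs: F ⇒* {E, P}; P ⇒* {E, F}.
For every A with A ⇒* B via unit rules, add B's non-unit alternatives to A; then delete every rule of the form X → Y.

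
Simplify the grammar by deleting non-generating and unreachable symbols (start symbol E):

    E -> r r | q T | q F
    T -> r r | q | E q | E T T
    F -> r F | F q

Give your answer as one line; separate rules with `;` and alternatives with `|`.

Generating nonterminals: {E, T}.
Reachable from E after that: {E, T}.
Removed useless symbols: {F} and every production mentioning them.

E -> r r | q T; T -> r r | q | E q | E T T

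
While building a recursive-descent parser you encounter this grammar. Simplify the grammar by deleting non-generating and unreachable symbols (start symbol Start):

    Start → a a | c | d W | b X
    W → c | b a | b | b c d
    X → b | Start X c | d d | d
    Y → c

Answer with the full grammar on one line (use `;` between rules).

Generating nonterminals: {Start, W, X, Y}.
Reachable from Start after that: {Start, W, X}.
Removed useless symbols: {Y} and every production mentioning them.

Start → a a | c | d W | b X; W → c | b a | b | b c d; X → b | Start X c | d d | d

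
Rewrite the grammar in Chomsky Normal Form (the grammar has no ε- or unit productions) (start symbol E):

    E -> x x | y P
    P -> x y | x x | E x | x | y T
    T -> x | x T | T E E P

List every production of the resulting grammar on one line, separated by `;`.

Introduce a nonterminal for each terminal appearing in a rule of length ≥ 2: X1 → x, X2 → y.
Binarize each right-hand side of length ≥ 3 by chaining fresh nonterminals (Y1, Y2, …): affected rules were T → T E E P.

E -> X1 X1 | X2 P; P -> X1 X2 | X1 X1 | E X1 | x | X2 T; T -> x | X1 T | T Y1; X1 -> x; X2 -> y; Y1 -> E Y2; Y2 -> E P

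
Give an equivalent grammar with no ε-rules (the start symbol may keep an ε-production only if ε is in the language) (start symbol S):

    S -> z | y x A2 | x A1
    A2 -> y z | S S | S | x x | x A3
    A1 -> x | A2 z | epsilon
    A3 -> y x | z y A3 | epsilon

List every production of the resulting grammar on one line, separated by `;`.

Nullable set = {A1, A3}.
ε ∉ L(G), so no ε-production is kept.
Add the nullable-subset variants: S → x A1 gives x A1 | x. A2 → x A3 gives x A3 | x. A3 → z y A3 gives z y A3 | z y.

S -> z | y x A2 | x A1 | x; A2 -> y z | S S | S | x x | x A3 | x; A1 -> x | A2 z; A3 -> y x | z y A3 | z y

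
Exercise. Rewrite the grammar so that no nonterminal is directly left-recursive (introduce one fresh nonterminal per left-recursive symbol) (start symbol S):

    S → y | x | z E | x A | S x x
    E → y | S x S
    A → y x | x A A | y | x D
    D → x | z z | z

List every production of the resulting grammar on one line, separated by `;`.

S → y S' | x S' | z E S' | x A S'; E → y | S x S; A → y x | x A A | y | x D; D → x | z z | z; S' → x x S' | ε

Directly left-recursive nonterminal: S.
For S: α = {x x}, β = {y, x, z E, x A}. Rewrite as S → β S' and S' → α S' | ε.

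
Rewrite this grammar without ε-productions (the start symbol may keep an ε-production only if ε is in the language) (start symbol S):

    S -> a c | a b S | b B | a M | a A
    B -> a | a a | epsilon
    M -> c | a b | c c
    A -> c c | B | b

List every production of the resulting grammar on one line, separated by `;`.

S -> a c | a b S | b B | b | a M | a A | a; B -> a | a a; M -> c | a b | c c; A -> c c | B | b

Nullable nonterminals: {A, B}.
ε ∉ L(G), so no ε-production is kept.
For each production, add variants omitting each subset of nullable occurrences: S → b B gives b B | b. S → a A gives a A | a.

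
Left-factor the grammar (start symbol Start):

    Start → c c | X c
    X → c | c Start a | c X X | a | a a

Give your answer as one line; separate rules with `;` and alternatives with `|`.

Start → c c | X c; X → c X1 | a X2; X1 → eps | Start a | X X; X2 → eps | a

X has alternatives sharing prefix 'c': factor to X → c X1 with X1 → ε | Start a | X X.
X has alternatives sharing prefix 'a': factor to X → a X2 with X2 → ε | a.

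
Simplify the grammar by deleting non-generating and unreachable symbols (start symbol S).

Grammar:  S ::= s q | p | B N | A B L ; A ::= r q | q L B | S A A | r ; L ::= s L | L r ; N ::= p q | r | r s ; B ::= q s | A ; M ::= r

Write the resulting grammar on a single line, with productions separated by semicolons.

S ::= s q | p | B N; A ::= r q | S A A | r; N ::= p q | r | r s; B ::= q s | A

Generating nonterminals: {A, B, M, N, S}.
Reachable from S after that: {A, B, N, S}.
Removed useless symbols: {L, M} and every production mentioning them.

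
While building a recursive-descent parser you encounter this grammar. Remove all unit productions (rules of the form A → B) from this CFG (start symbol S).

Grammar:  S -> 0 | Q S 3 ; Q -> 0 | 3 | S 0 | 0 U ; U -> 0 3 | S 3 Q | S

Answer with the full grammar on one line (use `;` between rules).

Unit pairs: U ⇒* {S}.
Replace each nonterminal's rules with the union of the non-unit rules of every nonterminal it unit-derives.

S -> 0 | Q S 3; Q -> 0 | 3 | S 0 | 0 U; U -> 0 3 | S 3 Q | 0 | Q S 3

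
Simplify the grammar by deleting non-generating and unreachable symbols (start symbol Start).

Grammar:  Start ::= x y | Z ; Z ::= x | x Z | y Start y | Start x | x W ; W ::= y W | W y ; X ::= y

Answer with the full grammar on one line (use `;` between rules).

Start ::= x y | Z; Z ::= x | x Z | y Start y | Start x

Generating nonterminals: {Start, X, Z}.
Reachable from Start after that: {Start, Z}.
Removed useless symbols: {W, X} and every production mentioning them.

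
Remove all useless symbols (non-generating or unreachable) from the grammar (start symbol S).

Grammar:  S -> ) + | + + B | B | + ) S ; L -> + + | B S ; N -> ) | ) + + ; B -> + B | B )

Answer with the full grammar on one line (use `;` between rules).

S -> ) + | + ) S

Generating nonterminals: {L, N, S}.
Reachable from S after that: {S}.
Removed useless symbols: {B, L, N} and every production mentioning them.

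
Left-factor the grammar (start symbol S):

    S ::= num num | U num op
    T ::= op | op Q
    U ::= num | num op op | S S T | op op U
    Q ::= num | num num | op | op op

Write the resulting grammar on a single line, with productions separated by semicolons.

S ::= num num | U num op; T ::= op T'; U ::= S S T | op op U | num U'; Q ::= num Q' | op Q''; T' ::= ε | Q; U' ::= ε | op op; Q' ::= ε | num; Q'' ::= ε | op

T has alternatives sharing prefix 'op': factor to T → op T' with T' → ε | Q.
U has alternatives sharing prefix 'num': factor to U → num U' with U' → ε | op op.
Q has alternatives sharing prefix 'num': factor to Q → num Q' with Q' → ε | num.
Q has alternatives sharing prefix 'op': factor to Q → op Q'' with Q'' → ε | op.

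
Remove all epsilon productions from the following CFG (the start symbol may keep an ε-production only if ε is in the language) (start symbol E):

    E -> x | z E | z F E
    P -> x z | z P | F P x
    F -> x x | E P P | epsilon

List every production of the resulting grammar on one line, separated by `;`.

E -> x | z E | z F E; P -> x z | z P | F P x | P x; F -> x x | E P P

The nullable symbols are {F}.
ε ∉ L(G), so no ε-production is kept.
Add the nullable-subset variants: P → F P x gives F P x | P x.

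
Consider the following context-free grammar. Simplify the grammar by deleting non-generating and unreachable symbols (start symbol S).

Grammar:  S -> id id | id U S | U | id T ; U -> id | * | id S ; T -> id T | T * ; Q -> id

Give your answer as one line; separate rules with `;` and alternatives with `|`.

S -> id id | id U S | U; U -> id | * | id S

Generating nonterminals: {Q, S, U}.
Reachable from S after that: {S, U}.
Removed useless symbols: {Q, T} and every production mentioning them.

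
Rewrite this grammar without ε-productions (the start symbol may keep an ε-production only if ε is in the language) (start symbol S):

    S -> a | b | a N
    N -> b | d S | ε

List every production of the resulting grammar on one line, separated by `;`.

S -> a | b | a N; N -> b | d S

The nullable symbols are {N}.
ε ∉ L(G), so no ε-production is kept.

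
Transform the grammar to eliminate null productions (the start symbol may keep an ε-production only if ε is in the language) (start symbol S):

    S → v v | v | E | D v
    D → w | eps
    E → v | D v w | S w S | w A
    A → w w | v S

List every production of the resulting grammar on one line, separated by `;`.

Nullable nonterminals: {D}.
ε ∉ L(G), so no ε-production is kept.
Expand every rule over subsets of its nullable positions: E → D v w gives D v w | v w.

S → v v | v | E | D v; D → w; E → v | D v w | v w | S w S | w A; A → w w | v S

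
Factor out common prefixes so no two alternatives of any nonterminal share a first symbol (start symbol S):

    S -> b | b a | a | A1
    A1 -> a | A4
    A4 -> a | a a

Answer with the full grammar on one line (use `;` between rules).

S has alternatives sharing prefix 'b': factor to S → b S' with S' → ε | a.
A4 has alternatives sharing prefix 'a': factor to A4 → a A4' with A4' → ε | a.

S -> a | A1 | b S'; A1 -> a | A4; A4 -> a A4'; S' -> ε | a; A4' -> ε | a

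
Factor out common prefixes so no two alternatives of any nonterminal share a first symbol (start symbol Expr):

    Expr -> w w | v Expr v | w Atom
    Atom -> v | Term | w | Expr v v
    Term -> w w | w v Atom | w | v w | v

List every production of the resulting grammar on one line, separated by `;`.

Expr -> v Expr v | w Expr1; Atom -> v | Term | w | Expr v v; Term -> w Term1 | v Term2; Expr1 -> w | Atom; Term1 -> w | v Atom | ε; Term2 -> w | ε

Expr has alternatives sharing prefix 'w': factor to Expr → w Expr1 with Expr1 → w | Atom.
Term has alternatives sharing prefix 'w': factor to Term → w Term1 with Term1 → w | v Atom | ε.
Term has alternatives sharing prefix 'v': factor to Term → v Term2 with Term2 → w | ε.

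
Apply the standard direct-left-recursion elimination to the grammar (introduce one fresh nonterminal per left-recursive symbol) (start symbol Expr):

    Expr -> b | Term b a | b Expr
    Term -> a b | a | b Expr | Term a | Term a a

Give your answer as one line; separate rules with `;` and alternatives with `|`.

Term is directly left-recursive.
For Term: α = {a, a a}, β = {a b, a, b Expr}. Rewrite as Term → β Term1 and Term1 → α Term1 | ε.

Expr -> b | Term b a | b Expr; Term -> a b Term1 | a Term1 | b Expr Term1; Term1 -> a Term1 | a a Term1 | ε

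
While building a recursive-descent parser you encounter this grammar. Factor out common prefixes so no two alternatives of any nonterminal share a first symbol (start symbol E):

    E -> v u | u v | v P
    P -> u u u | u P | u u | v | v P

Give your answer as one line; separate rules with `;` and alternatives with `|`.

E -> u v | v E'; P -> u P' | v P''; E' -> u | P; P' -> P | u P'''; P'' -> ε | P; P''' -> u | ε

E has alternatives sharing prefix 'v': factor to E → v E' with E' → u | P.
P has alternatives sharing prefix 'u': factor to P → u P' with P' → u u | P | u.
P has alternatives sharing prefix 'v': factor to P → v P'' with P'' → ε | P.
P' has alternatives sharing prefix 'u': factor to P' → u P''' with P''' → u | ε.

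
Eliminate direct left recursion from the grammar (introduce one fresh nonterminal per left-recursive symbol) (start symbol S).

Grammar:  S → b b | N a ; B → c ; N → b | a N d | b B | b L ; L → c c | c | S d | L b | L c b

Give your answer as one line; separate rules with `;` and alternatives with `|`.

S → b b | N a; B → c; N → b | a N d | b B | b L; L → c c L' | c L' | S d L'; L' → b L' | c b L' | eps

Left recursion appears on L.
For L: α = {b, c b}, β = {c c, c, S d}. Rewrite as L → β L' and L' → α L' | ε.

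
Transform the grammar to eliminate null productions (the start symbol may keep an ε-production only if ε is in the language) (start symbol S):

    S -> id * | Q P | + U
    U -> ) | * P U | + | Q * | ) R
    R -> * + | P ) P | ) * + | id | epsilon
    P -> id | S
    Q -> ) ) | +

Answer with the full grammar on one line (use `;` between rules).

S -> id * | Q P | + U; U -> ) | * P U | + | Q * | ) R; R -> * + | P ) P | ) * + | id; P -> id | S; Q -> ) ) | +

Nullable set = {R}.
ε ∉ L(G), so no ε-production is kept.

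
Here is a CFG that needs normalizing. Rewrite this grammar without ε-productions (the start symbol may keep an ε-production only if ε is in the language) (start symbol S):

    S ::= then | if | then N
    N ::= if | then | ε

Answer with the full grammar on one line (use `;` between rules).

S ::= then | if | then N; N ::= if | then

Nullable nonterminals: {N}.
ε ∉ L(G), so no ε-production is kept.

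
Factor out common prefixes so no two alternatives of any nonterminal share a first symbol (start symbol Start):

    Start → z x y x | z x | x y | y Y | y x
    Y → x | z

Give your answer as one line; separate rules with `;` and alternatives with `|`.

Start → x y | z x Start1 | y Start2; Y → x | z; Start1 → y x | ε; Start2 → Y | x

Start has alternatives sharing prefix 'z x': factor to Start → z x Start1 with Start1 → y x | ε.
Start has alternatives sharing prefix 'y': factor to Start → y Start2 with Start2 → Y | x.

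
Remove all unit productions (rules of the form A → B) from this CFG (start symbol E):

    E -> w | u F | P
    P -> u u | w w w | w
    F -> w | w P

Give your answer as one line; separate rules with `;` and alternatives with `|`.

Unit pairs: E ⇒* {P}.
For each unit pair (A, B), copy every non-unit production of B to A, then drop all unit productions.

E -> w | u F | u u | w w w; P -> u u | w w w | w; F -> w | w P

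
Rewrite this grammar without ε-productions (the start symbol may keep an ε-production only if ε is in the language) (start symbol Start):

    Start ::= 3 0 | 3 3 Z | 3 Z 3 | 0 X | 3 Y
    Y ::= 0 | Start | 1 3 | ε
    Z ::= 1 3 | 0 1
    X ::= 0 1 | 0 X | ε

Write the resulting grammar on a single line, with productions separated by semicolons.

Start ::= 3 0 | 3 3 Z | 3 Z 3 | 0 X | 0 | 3 Y | 3; Y ::= 0 | Start | 1 3; Z ::= 1 3 | 0 1; X ::= 0 1 | 0 X | 0

Nullable set = {X, Y}.
ε ∉ L(G), so no ε-production is kept.
Expand every rule over subsets of its nullable positions: Start → 0 X gives 0 X | 0. Start → 3 Y gives 3 Y | 3. X → 0 X gives 0 X | 0.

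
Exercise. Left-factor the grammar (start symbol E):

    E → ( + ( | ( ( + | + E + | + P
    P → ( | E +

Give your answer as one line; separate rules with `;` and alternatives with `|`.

E has alternatives sharing prefix '(': factor to E → ( E' with E' → + ( | ( +.
E has alternatives sharing prefix '+': factor to E → + E'' with E'' → E + | P.

E → ( E' | + E''; P → ( | E +; E' → + ( | ( +; E'' → E + | P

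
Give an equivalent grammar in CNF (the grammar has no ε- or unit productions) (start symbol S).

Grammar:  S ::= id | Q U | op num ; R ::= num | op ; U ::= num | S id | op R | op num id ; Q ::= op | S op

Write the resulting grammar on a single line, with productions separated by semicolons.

Introduce a nonterminal for each terminal appearing in a rule of length ≥ 2: X1 → op, X2 → num, X3 → id.
Binarize each right-hand side of length ≥ 3 by chaining fresh nonterminals (Y1, Y2, …): affected rules were U → X1 X2 X3.

S ::= id | Q U | X1 X2; R ::= num | op; U ::= num | S X3 | X1 R | X1 Y1; Q ::= op | S X1; X1 ::= op; X2 ::= num; X3 ::= id; Y1 ::= X2 X3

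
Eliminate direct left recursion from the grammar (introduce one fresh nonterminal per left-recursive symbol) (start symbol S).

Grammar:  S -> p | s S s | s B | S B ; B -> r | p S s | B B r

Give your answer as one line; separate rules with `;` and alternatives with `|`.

S -> p S' | s S s S' | s B S'; B -> r B' | p S s B'; S' -> B S' | eps; B' -> B r B' | eps

S, B are directly left-recursive.
For S: α = {B}, β = {p, s S s, s B}. Rewrite as S → β S' and S' → α S' | ε.
For B: α = {B r}, β = {r, p S s}. Rewrite as B → β B' and B' → α B' | ε.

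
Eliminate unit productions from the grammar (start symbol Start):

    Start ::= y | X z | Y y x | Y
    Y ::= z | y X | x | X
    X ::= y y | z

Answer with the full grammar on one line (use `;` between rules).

Unit pairs: Start ⇒* {X, Y}; Y ⇒* {X}.
For every A with A ⇒* B via unit rules, add B's non-unit alternatives to A; then delete every rule of the form X → Y.

Start ::= y | X z | Y y x | y y | z | y X | x; Y ::= y y | z | y X | x; X ::= y y | z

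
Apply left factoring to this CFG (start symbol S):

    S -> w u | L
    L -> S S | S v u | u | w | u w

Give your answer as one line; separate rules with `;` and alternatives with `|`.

L has alternatives sharing prefix 'S': factor to L → S L' with L' → S | v u.
L has alternatives sharing prefix 'u': factor to L → u L'' with L'' → ε | w.

S -> w u | L; L -> w | S L' | u L''; L' -> S | v u; L'' -> epsilon | w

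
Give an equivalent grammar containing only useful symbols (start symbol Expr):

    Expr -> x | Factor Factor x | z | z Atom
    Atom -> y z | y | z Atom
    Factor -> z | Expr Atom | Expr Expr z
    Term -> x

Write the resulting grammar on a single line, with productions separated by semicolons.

Generating nonterminals: {Atom, Expr, Factor, Term}.
Reachable from Expr after that: {Atom, Expr, Factor}.
Removed useless symbols: {Term} and every production mentioning them.

Expr -> x | Factor Factor x | z | z Atom; Atom -> y z | y | z Atom; Factor -> z | Expr Atom | Expr Expr z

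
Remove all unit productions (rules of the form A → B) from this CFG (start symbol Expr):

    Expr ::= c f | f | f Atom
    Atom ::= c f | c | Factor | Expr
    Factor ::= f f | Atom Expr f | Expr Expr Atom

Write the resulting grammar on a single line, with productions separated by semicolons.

Expr ::= c f | f | f Atom; Atom ::= c f | c | f f | Atom Expr f | Expr Expr Atom | f | f Atom; Factor ::= f f | Atom Expr f | Expr Expr Atom

Unit pairs: Atom ⇒* {Expr, Factor}.
Replace each nonterminal's rules with the union of the non-unit rules of every nonterminal it unit-derives.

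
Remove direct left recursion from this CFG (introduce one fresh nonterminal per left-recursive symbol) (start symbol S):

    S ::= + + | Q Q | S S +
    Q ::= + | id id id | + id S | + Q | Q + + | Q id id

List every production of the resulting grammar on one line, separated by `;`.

Left recursion appears on S, Q.
For S: α = {S +}, β = {+ +, Q Q}. Rewrite as S → β S' and S' → α S' | ε.
For Q: α = {+ +, id id}, β = {+, id id id, + id S, + Q}. Rewrite as Q → β Q' and Q' → α Q' | ε.

S ::= + + S' | Q Q S'; Q ::= + Q' | id id id Q' | + id S Q' | + Q Q'; S' ::= S + S' | ε; Q' ::= + + Q' | id id Q' | ε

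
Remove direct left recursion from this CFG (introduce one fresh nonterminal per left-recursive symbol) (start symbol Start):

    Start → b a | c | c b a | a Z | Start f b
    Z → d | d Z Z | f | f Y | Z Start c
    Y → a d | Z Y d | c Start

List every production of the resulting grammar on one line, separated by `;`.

Start → b a Start1 | c Start1 | c b a Start1 | a Z Start1; Z → d Z1 | d Z Z Z1 | f Z1 | f Y Z1; Y → a d | Z Y d | c Start; Start1 → f b Start1 | eps; Z1 → Start c Z1 | eps

Start, Z are directly left-recursive.
For Start: α = {f b}, β = {b a, c, c b a, a Z}. Rewrite as Start → β Start1 and Start1 → α Start1 | ε.
For Z: α = {Start c}, β = {d, d Z Z, f, f Y}. Rewrite as Z → β Z1 and Z1 → α Z1 | ε.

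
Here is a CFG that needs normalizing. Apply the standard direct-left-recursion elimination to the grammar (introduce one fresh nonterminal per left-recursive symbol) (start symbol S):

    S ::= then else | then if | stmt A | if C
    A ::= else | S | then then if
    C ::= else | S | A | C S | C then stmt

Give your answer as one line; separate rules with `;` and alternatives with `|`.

S ::= then else | then if | stmt A | if C; A ::= else | S | then then if; C ::= else C' | S C' | A C'; C' ::= S C' | then stmt C' | ε

Directly left-recursive nonterminal: C.
For C: α = {S, then stmt}, β = {else, S, A}. Rewrite as C → β C' and C' → α C' | ε.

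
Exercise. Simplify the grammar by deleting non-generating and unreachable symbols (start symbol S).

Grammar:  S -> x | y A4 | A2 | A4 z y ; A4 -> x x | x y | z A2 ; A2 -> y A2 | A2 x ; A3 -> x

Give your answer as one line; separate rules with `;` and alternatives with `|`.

S -> x | y A4 | A4 z y; A4 -> x x | x y

Generating nonterminals: {A3, A4, S}.
Reachable from S after that: {A4, S}.
Removed useless symbols: {A2, A3} and every production mentioning them.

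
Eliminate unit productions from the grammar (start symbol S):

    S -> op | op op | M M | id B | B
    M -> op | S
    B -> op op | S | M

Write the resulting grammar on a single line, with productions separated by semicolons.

S -> op op | op | M M | id B; M -> op op | op | M M | id B; B -> op op | op | M M | id B

Unit pairs: B ⇒* {M, S}; M ⇒* {B, S}; S ⇒* {B, M}.
Replace each nonterminal's rules with the union of the non-unit rules of every nonterminal it unit-derives.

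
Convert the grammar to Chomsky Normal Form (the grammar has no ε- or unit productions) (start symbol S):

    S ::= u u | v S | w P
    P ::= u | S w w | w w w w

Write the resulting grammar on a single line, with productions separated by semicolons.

S ::= X1 X1 | X2 S | X3 P; P ::= u | S Y1 | X3 Y2; X1 ::= u; X2 ::= v; X3 ::= w; Y1 ::= X3 X3; Y2 ::= X3 Y3; Y3 ::= X3 X3

Introduce a nonterminal for each terminal appearing in a rule of length ≥ 2: X1 → u, X2 → v, X3 → w.
Binarize each right-hand side of length ≥ 3 by chaining fresh nonterminals (Y1, Y2, …): affected rules were P → S X3 X3; P → X3 X3 X3 X3.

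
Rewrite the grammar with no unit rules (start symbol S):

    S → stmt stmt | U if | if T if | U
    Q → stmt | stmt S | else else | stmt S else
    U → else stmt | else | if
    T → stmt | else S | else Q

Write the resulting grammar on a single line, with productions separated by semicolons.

Unit pairs: S ⇒* {U}.
For every A with A ⇒* B via unit rules, add B's non-unit alternatives to A; then delete every rule of the form X → Y.

S → else stmt | else | if | stmt stmt | U if | if T if; Q → stmt | stmt S | else else | stmt S else; U → else stmt | else | if; T → stmt | else S | else Q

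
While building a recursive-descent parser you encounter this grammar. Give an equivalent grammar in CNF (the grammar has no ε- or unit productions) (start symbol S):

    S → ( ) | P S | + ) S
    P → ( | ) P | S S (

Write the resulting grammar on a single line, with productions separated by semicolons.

Introduce a nonterminal for each terminal appearing in a rule of length ≥ 2: X1 → (, X2 → ), X3 → +.
Binarize each right-hand side of length ≥ 3 by chaining fresh nonterminals (Y1, Y2, …): affected rules were S → X3 X2 S; P → S S X1.

S → X1 X2 | P S | X3 Y1; P → ( | X2 P | S Y2; X1 → (; X2 → ); X3 → +; Y1 → X2 S; Y2 → S X1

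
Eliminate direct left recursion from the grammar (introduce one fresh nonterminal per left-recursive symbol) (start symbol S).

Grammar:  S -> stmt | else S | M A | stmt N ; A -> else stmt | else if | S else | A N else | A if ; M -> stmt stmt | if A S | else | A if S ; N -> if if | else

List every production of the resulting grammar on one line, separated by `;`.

S -> stmt | else S | M A | stmt N; A -> else stmt A' | else if A' | S else A'; M -> stmt stmt | if A S | else | A if S; N -> if if | else; A' -> N else A' | if A' | ε

Left recursion appears on A.
For A: α = {N else, if}, β = {else stmt, else if, S else}. Rewrite as A → β A' and A' → α A' | ε.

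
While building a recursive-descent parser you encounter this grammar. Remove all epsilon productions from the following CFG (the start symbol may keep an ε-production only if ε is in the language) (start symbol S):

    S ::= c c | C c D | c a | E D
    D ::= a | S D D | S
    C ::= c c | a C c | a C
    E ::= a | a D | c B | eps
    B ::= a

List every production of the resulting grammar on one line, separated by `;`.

Nullable set = {E}.
ε ∉ L(G), so no ε-production is kept.
Add the nullable-subset variants: S → E D gives E D | D.

S ::= c c | C c D | c a | E D | D; D ::= a | S D D | S; C ::= c c | a C c | a C; E ::= a | a D | c B; B ::= a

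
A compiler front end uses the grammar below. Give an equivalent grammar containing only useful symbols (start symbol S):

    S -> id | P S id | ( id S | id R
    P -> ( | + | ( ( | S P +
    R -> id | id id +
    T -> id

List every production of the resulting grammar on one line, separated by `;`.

Generating nonterminals: {P, R, S, T}.
Reachable from S after that: {P, R, S}.
Removed useless symbols: {T} and every production mentioning them.

S -> id | P S id | ( id S | id R; P -> ( | + | ( ( | S P +; R -> id | id id +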